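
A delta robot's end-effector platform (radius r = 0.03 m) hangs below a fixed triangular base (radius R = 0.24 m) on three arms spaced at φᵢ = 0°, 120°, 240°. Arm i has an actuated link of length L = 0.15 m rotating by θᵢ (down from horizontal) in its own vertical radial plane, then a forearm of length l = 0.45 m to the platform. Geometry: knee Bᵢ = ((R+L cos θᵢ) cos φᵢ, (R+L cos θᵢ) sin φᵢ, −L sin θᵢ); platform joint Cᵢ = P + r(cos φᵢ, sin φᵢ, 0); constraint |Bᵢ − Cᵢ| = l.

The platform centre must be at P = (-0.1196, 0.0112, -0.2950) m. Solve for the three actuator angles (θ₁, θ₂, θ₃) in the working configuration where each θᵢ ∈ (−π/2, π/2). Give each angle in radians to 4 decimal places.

θ₁ = 0.9600, θ₂ = -0.2620, θ₃ = -0.0871

arm 1 (φ=0.0°): x'=-0.1196, y'=0.0112
  e−x'=0.3296;  (l²−L²−(e−x')²−y'²−z²)/2L = -0.0526
  √(A²+B²)=0.4423;  θ1 = -0.7301+1.6900 ≈ 0.9600
φ2=120.0° → target in arm frame (0.0695, 0.0980)
  e−x'=0.1405;  (l²−L²−(e−x')²−y'²−z²)/2L = 0.2121
  γ=atan2(-0.2950,0.1405)=-1.1263;  ψ=arccos(0.6492)=0.8643;  θ2=γ+ψ≈-0.2620
rotate P by −φ3: (0.0501, -0.1092, -0.2950)
  A=0.1599, B=-0.2950, C=(l²−L²−A²−y'²−z²)/(2L)=0.1850
  γ=atan2(-0.2950,0.1599)=-1.0741;  ψ=arccos(0.5512)=0.9870;  θ3=γ+ψ≈-0.0871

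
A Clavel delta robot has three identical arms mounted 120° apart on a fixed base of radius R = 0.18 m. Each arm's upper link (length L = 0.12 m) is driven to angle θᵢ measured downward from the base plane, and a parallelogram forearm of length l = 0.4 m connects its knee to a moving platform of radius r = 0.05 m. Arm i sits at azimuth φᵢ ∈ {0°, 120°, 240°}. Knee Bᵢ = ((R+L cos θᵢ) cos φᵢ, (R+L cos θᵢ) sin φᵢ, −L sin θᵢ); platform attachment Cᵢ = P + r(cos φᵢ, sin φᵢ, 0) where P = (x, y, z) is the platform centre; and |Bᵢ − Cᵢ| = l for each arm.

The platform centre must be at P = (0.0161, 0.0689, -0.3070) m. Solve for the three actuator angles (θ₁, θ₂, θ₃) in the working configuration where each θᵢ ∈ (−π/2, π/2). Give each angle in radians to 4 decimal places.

φ1=0.0° → target in arm frame (0.0161, 0.0689)
  A cos θ + B sin θ = C:  0.1139·cos θ + -0.3070·sin θ = 0.1401
  γ=atan2(-0.3070,0.1139)=-1.2155;  ψ=arccos(0.4279)=1.1286;  θ1=γ+ψ≈-0.0869
φ2=120.0° → target in arm frame (0.0516, -0.0484)
  A=0.0784, B=-0.3070, C=(l²−L²−A²−y'²−z²)/(2L)=0.1786
  θ2 = atan2(B,A) + arccos(C/0.3168) = -0.3489
arm 3 (φ=240.0°): x'=-0.0677, y'=-0.0205
  A cos θ + B sin θ = C:  0.1977·cos θ + -0.3070·sin θ = 0.0493
  θ3 = atan2(B,A) + arccos(C/0.3652) = 0.4367

θ₁ = -0.0869, θ₂ = -0.3489, θ₃ = 0.4367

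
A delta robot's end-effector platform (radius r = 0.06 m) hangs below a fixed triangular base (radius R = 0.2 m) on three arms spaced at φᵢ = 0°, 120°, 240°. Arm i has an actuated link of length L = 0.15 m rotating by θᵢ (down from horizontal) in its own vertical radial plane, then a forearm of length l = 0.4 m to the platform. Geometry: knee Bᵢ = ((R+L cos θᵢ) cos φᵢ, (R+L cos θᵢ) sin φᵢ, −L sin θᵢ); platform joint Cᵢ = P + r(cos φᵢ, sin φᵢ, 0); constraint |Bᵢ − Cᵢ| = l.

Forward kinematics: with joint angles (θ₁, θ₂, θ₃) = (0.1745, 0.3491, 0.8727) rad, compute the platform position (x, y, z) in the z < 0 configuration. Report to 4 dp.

φ1=0.0°: virtual centre (0.2877, 0.0000, -0.0260), radius l
φ2=120.0°: virtual centre (-0.1405, 0.2433, -0.0513), radius l
O3 = (0.2364·cos240.0°, 0.2364·sin240.0°, -0.1149) = (-0.1182, -0.2047, -0.1149)
|O₂|²−|O₁|² = -0.0019;  |O₃|²−|O₁|² = -0.0144
[-0.8564 0.4866 -0.0505]·P = -0.0019;  [-0.8119 -0.4095 -0.1777]·P = -0.0144
det = 0.7457;  x = 0.0104+-0.1437z,  y = 0.0144+-0.1491z
quadratic in z: (1.0429)z²+(0.1275)z+(-0.0822)=0, √Δ=0.5993 → z ∈ {-0.3485, 0.2262}; z = -0.3485 (taking z<0)
x = 0.0605, y = 0.0664

(0.0605, 0.0664, -0.3485)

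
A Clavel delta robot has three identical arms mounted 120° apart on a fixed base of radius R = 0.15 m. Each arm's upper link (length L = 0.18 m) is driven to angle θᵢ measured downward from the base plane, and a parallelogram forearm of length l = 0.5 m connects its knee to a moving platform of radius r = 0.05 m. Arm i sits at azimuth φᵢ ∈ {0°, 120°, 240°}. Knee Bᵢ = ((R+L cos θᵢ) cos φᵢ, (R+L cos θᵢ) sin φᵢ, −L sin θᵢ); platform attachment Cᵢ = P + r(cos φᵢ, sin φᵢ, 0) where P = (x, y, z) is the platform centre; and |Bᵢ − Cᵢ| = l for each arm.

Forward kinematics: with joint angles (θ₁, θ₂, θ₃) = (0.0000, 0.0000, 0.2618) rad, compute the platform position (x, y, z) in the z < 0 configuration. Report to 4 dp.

(0.0248, 0.0430, -0.4278)

O1 = (0.2800·cos0.0°, 0.2800·sin0.0°, 0.0000) = (0.2800, 0.0000, 0.0000)
arm 2 at φ=120.0°: e+L cos θ2 = 0.2800;  O2 = (-0.1400, 0.2425, 0.0000)
arm 3 at φ=240.0°: e+L cos θ3 = 0.2739;  O3 = (-0.1369, -0.2372, -0.0466)
subtract pairs → two planes through P
linear system: -0.8400x+0.4850y = 0.0000−0.0000z; -0.8339x+-0.4744y = -0.0012−-0.0932z
Cramer: x(z) = 0.0007-0.0563z;  y(z) = 0.0013-0.0975z
sphere 1 gives Az²+Bz+C=0 with A=1.0127, B=0.0312, C=-0.1720;  B²−4AC=0.6977;  roots -0.4278, 0.3970;  negative root z = -0.4278
x = 0.0248, y = 0.0430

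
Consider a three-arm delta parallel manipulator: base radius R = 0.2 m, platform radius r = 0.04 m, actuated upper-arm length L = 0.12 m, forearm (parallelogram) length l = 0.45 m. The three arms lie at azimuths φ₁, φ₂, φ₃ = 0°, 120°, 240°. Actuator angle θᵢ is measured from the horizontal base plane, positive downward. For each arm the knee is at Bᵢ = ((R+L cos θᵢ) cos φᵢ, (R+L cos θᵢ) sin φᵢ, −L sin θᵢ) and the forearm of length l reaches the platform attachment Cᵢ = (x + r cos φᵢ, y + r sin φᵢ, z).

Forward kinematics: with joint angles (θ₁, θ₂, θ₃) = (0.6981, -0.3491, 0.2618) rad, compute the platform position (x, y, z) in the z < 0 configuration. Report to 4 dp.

(-0.0871, 0.0551, -0.3679)

φ1=0.0°: virtual centre (0.2519, 0.0000, -0.0771), radius l
arm 2 at φ=120.0°: (R−r)+L cos θ2 = 0.2728;  S2 = (-0.1364, 0.2362, 0.0410)
arm 3 at φ=240.0°: (R−r)+L cos θ3 = 0.2759;  S3 = (-0.1380, -0.2389, -0.0311)
|S₂|²−|S₁|² = 0.0067;  |S₃|²−|S₁|² = 0.0077
plane₁₂: -0.7766x+0.4724y+0.2364z = 0.0067
Cramer: x(z) = -0.0092+0.2116z;  y(z) = -0.0010-0.1524z
sphere 1 gives Az²+Bz+C=0 with A=1.0680, B=0.0441, C=-0.1284;  B²−4AC=0.5503;  roots -0.3679, 0.3267;  negative root z = -0.3679
x = -0.0871, y = 0.0551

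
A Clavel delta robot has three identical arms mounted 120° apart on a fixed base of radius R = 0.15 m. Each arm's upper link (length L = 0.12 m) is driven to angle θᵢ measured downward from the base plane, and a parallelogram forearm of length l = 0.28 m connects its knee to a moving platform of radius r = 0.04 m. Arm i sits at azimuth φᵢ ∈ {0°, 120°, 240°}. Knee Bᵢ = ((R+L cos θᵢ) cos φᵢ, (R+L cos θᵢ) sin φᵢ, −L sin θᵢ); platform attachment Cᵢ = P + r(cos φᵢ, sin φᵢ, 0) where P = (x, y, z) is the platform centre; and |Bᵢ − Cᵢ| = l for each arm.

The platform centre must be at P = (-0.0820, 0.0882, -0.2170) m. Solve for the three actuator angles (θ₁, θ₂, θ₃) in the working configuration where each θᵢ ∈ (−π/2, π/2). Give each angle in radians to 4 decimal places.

θ₁ = 1.1346, θ₂ = -0.3488, θ₃ = 0.8728

arm 1 (φ=0.0°): x'=-0.0820, y'=0.0882
  A cos θ + B sin θ = C:  0.1920·cos θ + -0.2170·sin θ = -0.1156
  γ=atan2(-0.2170,0.1920)=-0.8464;  ψ=arccos(-0.3988)=1.9810;  θ1=γ+ψ≈1.1346
rotate P by −φ2: (0.1174, 0.0269, -0.2170)
  e−x'=-0.0074;  (l²−L²−(e−x')²−y'²−z²)/2L = 0.0672
  γ=atan2(-0.2170,-0.0074)=-1.6048;  ψ=arccos(0.3096)=1.2560;  θ2=γ+ψ≈-0.3488
φ3=240.0° → target in arm frame (-0.0354, -0.1151)
  A=0.1454, B=-0.2170, C=(l²−L²−A²−y'²−z²)/(2L)=-0.0728
  √(A²+B²)=0.2612;  θ3 = -0.9805+1.8533 ≈ 0.8728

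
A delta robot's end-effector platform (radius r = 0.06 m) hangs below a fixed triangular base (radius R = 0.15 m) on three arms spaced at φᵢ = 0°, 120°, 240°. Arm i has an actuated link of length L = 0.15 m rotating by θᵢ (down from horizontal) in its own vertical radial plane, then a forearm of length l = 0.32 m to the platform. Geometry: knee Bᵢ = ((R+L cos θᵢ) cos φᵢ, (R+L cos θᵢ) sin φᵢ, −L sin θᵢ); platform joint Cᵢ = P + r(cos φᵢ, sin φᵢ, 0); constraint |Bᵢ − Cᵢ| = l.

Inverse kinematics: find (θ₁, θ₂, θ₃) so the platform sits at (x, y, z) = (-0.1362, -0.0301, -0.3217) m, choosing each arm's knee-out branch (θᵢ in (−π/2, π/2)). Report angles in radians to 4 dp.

arm 1 (φ=0.0°): x'=-0.1362, y'=-0.0301
  A cos θ + B sin θ = C:  0.2262·cos θ + -0.3217·sin θ = -0.2522
  θ1 = atan2(B,A) + arccos(C/0.3933) = 1.3091
rotate P by −φ2: (0.0420, 0.1330, -0.3217)
  A=0.0480, B=-0.3217, C=(l²−L²−A²−y'²−z²)/(2L)=-0.1453
  γ=atan2(-0.3217,0.0480)=-1.4228;  ψ=arccos(-0.4466)=2.0338;  θ2=γ+ψ≈0.6110
rotate P by −φ3: (0.0942, -0.1029, -0.3217)
  e−x'=-0.0042;  (l²−L²−(e−x')²−y'²−z²)/2L = -0.1140
  θ3 = atan2(B,A) + arccos(C/0.3217) = 0.3492

θ₁ = 1.3091, θ₂ = 0.6110, θ₃ = 0.3492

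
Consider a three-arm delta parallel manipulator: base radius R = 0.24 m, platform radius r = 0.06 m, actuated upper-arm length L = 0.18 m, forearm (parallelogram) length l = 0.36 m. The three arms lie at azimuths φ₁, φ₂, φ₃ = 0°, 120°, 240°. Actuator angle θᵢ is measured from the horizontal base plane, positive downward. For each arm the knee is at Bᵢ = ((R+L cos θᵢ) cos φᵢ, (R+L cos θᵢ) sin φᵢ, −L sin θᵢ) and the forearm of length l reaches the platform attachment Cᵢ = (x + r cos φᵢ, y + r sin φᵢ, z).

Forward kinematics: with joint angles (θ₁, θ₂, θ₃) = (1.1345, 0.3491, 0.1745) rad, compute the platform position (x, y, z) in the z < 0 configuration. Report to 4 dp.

(-0.0994, -0.0126, -0.2189)

S1 = (0.2561·cos0.0°, 0.2561·sin0.0°, -0.1631) = (0.2561, 0.0000, -0.1631)
arm 2 at φ=120.0°: e+L cos θ2 = 0.3491;  S2 = (-0.1746, 0.3024, -0.0616)
S3 = (0.3573·cos240.0°, 0.3573·sin240.0°, -0.0313) = (-0.1786, -0.3094, -0.0313)
subtract pairs → two planes through P
[-0.8613 0.6047 0.2031]·P = 0.0335;  [-0.8694 -0.6188 0.2638]·P = 0.0364
Cramer: x(z) = -0.0404+0.2694z;  y(z) = -0.0021+0.0478z
into |P−S₁|² = l²: 1.0749z² + 0.1663z + -0.0151 = 0;  Δ = 0.0926;  z = -0.2189 or 0.0641 → z<0 root = -0.2189
x = -0.0994, y = -0.0126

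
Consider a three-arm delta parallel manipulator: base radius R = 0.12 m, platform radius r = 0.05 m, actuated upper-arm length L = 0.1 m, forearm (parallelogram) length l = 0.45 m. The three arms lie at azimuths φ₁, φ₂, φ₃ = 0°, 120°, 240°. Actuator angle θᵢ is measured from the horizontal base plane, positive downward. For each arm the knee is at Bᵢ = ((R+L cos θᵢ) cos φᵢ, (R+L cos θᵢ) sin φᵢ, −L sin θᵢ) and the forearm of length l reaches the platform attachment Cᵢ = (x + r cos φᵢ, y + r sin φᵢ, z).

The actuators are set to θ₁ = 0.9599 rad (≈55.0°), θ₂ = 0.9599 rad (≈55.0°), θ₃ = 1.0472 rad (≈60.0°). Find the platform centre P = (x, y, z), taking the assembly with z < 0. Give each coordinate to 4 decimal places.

φ1=0.0°: virtual centre (0.1274, 0.0000, -0.0819), radius l
S2 = (0.1274·cos120.0°, 0.1274·sin120.0°, -0.0819) = (-0.0637, 0.1103, -0.0819)
S3 = (0.1200·cos240.0°, 0.1200·sin240.0°, -0.0866) = (-0.0600, -0.1039, -0.0866)
eliminate P² terms by subtracting sphere 1 from 2 and 3
[-0.3821 0.2206 0.0000]·P = 0.0000;  [-0.3747 -0.2078 -0.0094]·P = -0.0010
det = 0.1621;  x = 0.0014+-0.0128z,  y = 0.0024+-0.0221z
into |P−S₁|² = l²: 1.0007z² + 0.1669z + -0.1799 = 0;  Δ = 0.7480;  z = -0.5156 or 0.3487 → z<0 root = -0.5156
x = 0.0080, y = 0.0138

(0.0080, 0.0138, -0.5156)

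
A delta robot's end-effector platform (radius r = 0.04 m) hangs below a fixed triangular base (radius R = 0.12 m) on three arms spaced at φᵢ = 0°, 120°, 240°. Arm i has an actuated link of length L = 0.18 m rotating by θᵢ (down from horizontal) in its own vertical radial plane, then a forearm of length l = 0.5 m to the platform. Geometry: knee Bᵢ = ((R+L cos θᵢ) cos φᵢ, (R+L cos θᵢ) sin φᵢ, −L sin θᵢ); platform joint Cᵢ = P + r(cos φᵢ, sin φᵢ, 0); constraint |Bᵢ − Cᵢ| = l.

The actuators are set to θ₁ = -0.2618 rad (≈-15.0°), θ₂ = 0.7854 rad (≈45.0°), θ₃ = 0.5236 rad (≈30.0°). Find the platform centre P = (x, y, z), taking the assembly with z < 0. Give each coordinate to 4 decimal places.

(0.1994, -0.0568, -0.4472)

arm 1 at φ=0.0°: e+L cos θ1 = 0.2539;  O1 = (0.2539, 0.0000, 0.0466)
O2 = (0.2073·cos120.0°, 0.2073·sin120.0°, -0.1273) = (-0.1036, 0.1795, -0.1273)
φ3=240.0°: virtual centre (-0.1179, -0.2043, -0.0900), radius l
subtract pairs → two planes through P
linear system: -0.7150x+0.3590y = -0.0075−-0.3477z; -0.7436x+-0.4086y = -0.0029−-0.2732z
det = 0.5591;  x = 0.0073+-0.4295z,  y = -0.0062+0.1131z
quadratic in z: (1.1973)z²+(0.1172)z+(-0.1870)=0, √Δ=0.9536 → z ∈ {-0.4472, 0.3493}; z = -0.4472 (taking z<0)
x = 0.1994, y = -0.0568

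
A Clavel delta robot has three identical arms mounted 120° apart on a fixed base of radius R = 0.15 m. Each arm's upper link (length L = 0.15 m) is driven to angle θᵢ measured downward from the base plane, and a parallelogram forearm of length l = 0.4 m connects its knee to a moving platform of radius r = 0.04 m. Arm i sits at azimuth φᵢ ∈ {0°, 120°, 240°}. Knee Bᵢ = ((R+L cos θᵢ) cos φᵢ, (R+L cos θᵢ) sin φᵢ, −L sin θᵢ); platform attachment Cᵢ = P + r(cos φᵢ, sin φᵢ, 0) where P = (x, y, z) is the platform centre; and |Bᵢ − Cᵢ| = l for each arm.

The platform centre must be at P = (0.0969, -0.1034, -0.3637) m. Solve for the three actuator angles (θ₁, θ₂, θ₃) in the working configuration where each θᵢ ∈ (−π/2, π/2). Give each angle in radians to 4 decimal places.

rotate P by −φ1: (0.0969, -0.1034, -0.3637)
  e−x'=0.0131;  (l²−L²−(e−x')²−y'²−z²)/2L = -0.0188
  √(A²+B²)=0.3639;  θ1 = -1.5348+1.6225 ≈ 0.0877
φ2=120.0° → target in arm frame (-0.1380, -0.0322)
  e−x'=0.2480;  (l²−L²−(e−x')²−y'²−z²)/2L = -0.1911
  γ=atan2(-0.3637,0.2480)=-0.9723;  ψ=arccos(-0.4340)=2.0198;  θ2=γ+ψ≈1.0474
φ3=240.0° → target in arm frame (0.0411, 0.1356)
  A=0.0689, B=-0.3637, C=(l²−L²−A²−y'²−z²)/(2L)=-0.0597
  θ3 = atan2(B,A) + arccos(C/0.3702) = 0.3493

θ₁ = 0.0877, θ₂ = 1.0474, θ₃ = 0.3493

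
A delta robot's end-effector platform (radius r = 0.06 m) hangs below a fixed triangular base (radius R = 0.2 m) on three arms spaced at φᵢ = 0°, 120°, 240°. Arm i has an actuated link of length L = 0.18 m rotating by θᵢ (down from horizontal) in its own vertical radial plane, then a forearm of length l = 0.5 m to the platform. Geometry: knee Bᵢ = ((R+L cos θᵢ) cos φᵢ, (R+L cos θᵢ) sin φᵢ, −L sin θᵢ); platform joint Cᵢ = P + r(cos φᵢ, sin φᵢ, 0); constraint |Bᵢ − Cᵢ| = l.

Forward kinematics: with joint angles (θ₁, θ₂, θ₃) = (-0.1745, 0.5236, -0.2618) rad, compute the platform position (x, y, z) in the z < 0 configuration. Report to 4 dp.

(0.0479, -0.1031, -0.3772)

φ1=0.0°: virtual centre (0.3173, 0.0000, 0.0313), radius l
arm 2 at φ=120.0°: e+L cos θ2 = 0.2959;  O2 = (-0.1479, 0.2562, -0.0900)
arm 3 at φ=240.0°: e+L cos θ3 = 0.3139;  O3 = (-0.1569, -0.2718, 0.0466)
|O₂|²−|O₁|² = -0.0060;  |O₃|²−|O₁|² = -0.0010
[-0.9304 0.5125 -0.2425]·P = -0.0060;  [-0.9484 -0.5436 0.0307]·P = -0.0010
Cramer: x(z) = 0.0038-0.1171z;  y(z) = -0.0048+0.2607z
into |P−O₁|² = l²: 1.0816z² + 0.0084z + -0.1507 = 0;  Δ = 0.6522;  z = -0.3772 or 0.3694 → z<0 root = -0.3772
x = 0.0479, y = -0.1031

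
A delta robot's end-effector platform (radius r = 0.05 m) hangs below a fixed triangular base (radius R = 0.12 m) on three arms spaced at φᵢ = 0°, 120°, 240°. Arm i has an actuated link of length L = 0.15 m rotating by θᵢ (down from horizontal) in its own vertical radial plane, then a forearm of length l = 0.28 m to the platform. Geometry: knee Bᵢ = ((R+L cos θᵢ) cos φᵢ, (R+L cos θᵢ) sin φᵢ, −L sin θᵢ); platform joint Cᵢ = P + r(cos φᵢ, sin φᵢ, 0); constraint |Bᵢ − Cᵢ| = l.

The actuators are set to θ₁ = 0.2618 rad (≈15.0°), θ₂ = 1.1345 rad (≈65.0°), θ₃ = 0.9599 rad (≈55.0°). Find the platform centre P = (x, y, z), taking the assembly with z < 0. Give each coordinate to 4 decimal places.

(0.1119, -0.0269, -0.2978)

φ1=0.0°: virtual centre (0.2149, 0.0000, -0.0388), radius l
φ2=120.0°: virtual centre (-0.0667, 0.1155, -0.1359), radius l
arm 3 at φ=240.0°: (R−r)+L cos θ3 = 0.1560;  O3 = (-0.0780, -0.1351, -0.1229)
eliminate P² terms by subtracting sphere 1 from 2 and 3
linear system: -0.5632x+0.2310y = -0.0114−-0.1943z; -0.5858x+-0.2703y = -0.0082−-0.1681z
det = 0.2876;  x = 0.0173+-0.3176z,  y = -0.0071+0.0665z
into |P−O₁|² = l²: 1.1053z² + 0.2022z + -0.0378 = 0;  Δ = 0.2081;  z = -0.2978 or 0.1149 → z<0 root = -0.2978
x = 0.1119, y = -0.0269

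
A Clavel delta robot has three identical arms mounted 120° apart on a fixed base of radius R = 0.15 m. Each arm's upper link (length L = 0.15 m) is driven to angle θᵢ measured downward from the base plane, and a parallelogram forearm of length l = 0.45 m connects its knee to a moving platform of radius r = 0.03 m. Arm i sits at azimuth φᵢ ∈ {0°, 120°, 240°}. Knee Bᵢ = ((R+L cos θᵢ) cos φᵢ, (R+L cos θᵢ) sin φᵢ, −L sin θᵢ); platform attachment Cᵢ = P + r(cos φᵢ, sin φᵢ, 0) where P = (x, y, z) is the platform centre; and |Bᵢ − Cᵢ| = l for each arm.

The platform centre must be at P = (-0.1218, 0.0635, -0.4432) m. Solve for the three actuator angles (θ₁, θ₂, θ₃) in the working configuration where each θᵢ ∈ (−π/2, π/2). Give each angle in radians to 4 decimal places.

θ₁ = 1.0476, θ₂ = 0.1746, θ₃ = 0.6113

rotate P by −φ1: (-0.1218, 0.0635, -0.4432)
  A cos θ + B sin θ = C:  0.2418·cos θ + -0.4432·sin θ = -0.2631
  γ=atan2(-0.4432,0.2418)=-1.0714;  ψ=arccos(-0.5211)=2.1189;  θ1=γ+ψ≈1.0476
φ2=120.0° → target in arm frame (0.1159, 0.0737)
  A cos θ + B sin θ = C:  0.0041·cos θ + -0.4432·sin θ = -0.0729
  √(A²+B²)=0.4432;  θ2 = -1.5615+1.7361 ≈ 0.1746
rotate P by −φ3: (0.0059, -0.1372, -0.4432)
  A cos θ + B sin θ = C:  0.1141·cos θ + -0.4432·sin θ = -0.1609
  θ3 = atan2(B,A) + arccos(C/0.4576) = 0.6113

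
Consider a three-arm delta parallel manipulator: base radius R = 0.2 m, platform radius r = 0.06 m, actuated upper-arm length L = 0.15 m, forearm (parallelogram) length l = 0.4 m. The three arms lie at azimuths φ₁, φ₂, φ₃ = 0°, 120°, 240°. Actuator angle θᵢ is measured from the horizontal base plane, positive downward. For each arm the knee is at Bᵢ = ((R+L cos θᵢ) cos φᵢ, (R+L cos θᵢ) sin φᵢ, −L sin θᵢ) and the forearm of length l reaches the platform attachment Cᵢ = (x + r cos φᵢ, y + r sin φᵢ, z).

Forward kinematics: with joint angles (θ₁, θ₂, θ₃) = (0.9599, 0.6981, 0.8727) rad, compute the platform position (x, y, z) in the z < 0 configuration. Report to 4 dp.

centre 1 = (0.2260·cos0.0°, 0.2260·sin0.0°, -0.1229) = (0.2260, 0.0000, -0.1229)
centre 2 = (0.2549·cos120.0°, 0.2549·sin120.0°, -0.0964) = (-0.1275, 0.2208, -0.0964)
centre 3 = (0.2364·cos240.0°, 0.2364·sin240.0°, -0.1149) = (-0.1182, -0.2047, -0.1149)
eliminate P² terms by subtracting sphere 1 from 2 and 3
[-0.7070 0.4415 0.0529]·P = 0.0081;  [-0.6885 -0.4095 0.0159]·P = 0.0029
Cramer: x(z) = -0.0077+0.0484z;  y(z) = 0.0059-0.0424z
sphere 1 gives Az²+Bz+C=0 with A=1.0041, B=0.2226, C=-0.0902;  B²−4AC=0.4119;  roots -0.4304, 0.2087;  negative root z = -0.4304
x = -0.0286, y = 0.0242

(-0.0286, 0.0242, -0.4304)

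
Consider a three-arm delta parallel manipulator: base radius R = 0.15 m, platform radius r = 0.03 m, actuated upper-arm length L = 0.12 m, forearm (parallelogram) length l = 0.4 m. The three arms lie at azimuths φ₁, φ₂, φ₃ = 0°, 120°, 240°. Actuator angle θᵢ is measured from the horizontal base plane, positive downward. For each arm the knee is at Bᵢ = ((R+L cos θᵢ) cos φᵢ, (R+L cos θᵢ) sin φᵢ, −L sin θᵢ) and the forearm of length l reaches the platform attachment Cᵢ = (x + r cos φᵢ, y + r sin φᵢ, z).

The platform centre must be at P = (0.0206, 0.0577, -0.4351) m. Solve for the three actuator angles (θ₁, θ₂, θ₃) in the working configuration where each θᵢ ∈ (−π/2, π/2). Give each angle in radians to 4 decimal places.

rotate P by −φ1: (0.0206, 0.0577, -0.4351)
  e−x'=0.0994;  (l²−L²−(e−x')²−y'²−z²)/2L = -0.2372
  γ=atan2(-0.4351,0.0994)=-1.3462;  ψ=arccos(-0.5314)=2.1311;  θ1=γ+ψ≈0.7849
φ2=120.0° → target in arm frame (0.0397, -0.0467)
  A cos θ + B sin θ = C:  0.0803·cos θ + -0.4351·sin θ = -0.2181
  θ2 = atan2(B,A) + arccos(C/0.4425) = 0.6980
φ3=240.0° → target in arm frame (-0.0603, -0.0110)
  e−x'=0.1803;  (l²−L²−(e−x')²−y'²−z²)/2L = -0.3180
  γ=atan2(-0.4351,0.1803)=-1.1780;  ψ=arccos(-0.6753)=2.3122;  θ3=γ+ψ≈1.1342

θ₁ = 0.7849, θ₂ = 0.6980, θ₃ = 1.1342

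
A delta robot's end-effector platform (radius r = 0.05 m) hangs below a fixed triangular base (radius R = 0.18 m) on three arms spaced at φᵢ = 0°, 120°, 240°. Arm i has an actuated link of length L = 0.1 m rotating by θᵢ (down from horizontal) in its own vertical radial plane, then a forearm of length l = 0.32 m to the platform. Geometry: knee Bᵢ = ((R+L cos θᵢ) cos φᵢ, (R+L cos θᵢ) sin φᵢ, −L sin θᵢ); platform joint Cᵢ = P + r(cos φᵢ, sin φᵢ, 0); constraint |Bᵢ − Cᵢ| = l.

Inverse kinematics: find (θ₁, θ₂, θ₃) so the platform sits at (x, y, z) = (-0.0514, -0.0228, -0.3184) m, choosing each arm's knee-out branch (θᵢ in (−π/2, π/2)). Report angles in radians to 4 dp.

θ₁ = 1.1349, θ₂ = 0.7855, θ₃ = 0.5241

φ1=0.0° → target in arm frame (-0.0514, -0.0228)
  A=0.1814, B=-0.3184, C=(l²−L²−A²−y'²−z²)/(2L)=-0.2120
  √(A²+B²)=0.3664;  θ1 = -1.0529+2.1878 ≈ 1.1349
rotate P by −φ2: (0.0060, 0.0559, -0.3184)
  e−x'=0.1240;  (l²−L²−(e−x')²−y'²−z²)/2L = -0.1375
  γ=atan2(-0.3184,0.1240)=-1.1993;  ψ=arccos(-0.4023)=1.9848;  θ2=γ+ψ≈0.7855
rotate P by −φ3: (0.0454, -0.0331, -0.3184)
  A=0.0846, B=-0.3184, C=(l²−L²−A²−y'²−z²)/(2L)=-0.0861
  θ3 = atan2(B,A) + arccos(C/0.3294) = 0.5241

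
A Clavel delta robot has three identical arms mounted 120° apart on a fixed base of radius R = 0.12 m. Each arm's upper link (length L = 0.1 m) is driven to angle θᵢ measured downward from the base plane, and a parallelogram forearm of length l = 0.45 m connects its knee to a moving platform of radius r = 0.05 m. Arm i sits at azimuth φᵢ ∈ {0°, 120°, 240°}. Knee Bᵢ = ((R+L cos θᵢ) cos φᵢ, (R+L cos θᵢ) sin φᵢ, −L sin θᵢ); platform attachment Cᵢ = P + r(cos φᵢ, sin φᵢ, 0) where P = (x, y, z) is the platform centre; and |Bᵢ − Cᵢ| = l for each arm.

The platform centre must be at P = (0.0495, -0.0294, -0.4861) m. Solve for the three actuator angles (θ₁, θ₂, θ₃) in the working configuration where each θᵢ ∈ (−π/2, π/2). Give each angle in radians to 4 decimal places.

θ₁ = 0.5238, θ₂ = 0.8729, θ₃ = 0.6985

rotate P by −φ1: (0.0495, -0.0294, -0.4861)
  A=0.0205, B=-0.4861, C=(l²−L²−A²−y'²−z²)/(2L)=-0.2254
  √(A²+B²)=0.4865;  θ1 = -1.5286+2.0525 ≈ 0.5238
rotate P by −φ2: (-0.0502, -0.0282, -0.4861)
  A=0.1202, B=-0.4861, C=(l²−L²−A²−y'²−z²)/(2L)=-0.2952
  √(A²+B²)=0.5007;  θ2 = -1.3284+2.2012 ≈ 0.8729
φ3=240.0° → target in arm frame (0.0007, 0.0576)
  A=0.0693, B=-0.4861, C=(l²−L²−A²−y'²−z²)/(2L)=-0.2595
  γ=atan2(-0.4861,0.0693)=-1.4292;  ψ=arccos(-0.5286)=2.1277;  θ3=γ+ψ≈0.6985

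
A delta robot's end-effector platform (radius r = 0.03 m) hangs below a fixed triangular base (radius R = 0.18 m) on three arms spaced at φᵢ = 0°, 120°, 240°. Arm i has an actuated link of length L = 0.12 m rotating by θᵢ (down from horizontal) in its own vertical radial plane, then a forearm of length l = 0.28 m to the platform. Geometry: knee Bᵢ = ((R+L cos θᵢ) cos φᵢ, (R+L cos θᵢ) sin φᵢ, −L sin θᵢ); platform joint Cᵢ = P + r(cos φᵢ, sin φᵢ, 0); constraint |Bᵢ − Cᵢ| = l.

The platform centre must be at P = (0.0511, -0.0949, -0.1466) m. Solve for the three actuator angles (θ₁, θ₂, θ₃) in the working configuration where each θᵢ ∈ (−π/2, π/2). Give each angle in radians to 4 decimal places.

arm 1 (φ=0.0°): x'=0.0511, y'=-0.0949
  A cos θ + B sin θ = C:  0.0989·cos θ + -0.1466·sin θ = 0.0988
  √(A²+B²)=0.1768;  θ1 = -0.9773+0.9777 ≈ 0.0004
arm 2 (φ=120.0°): x'=-0.1077, y'=0.0032
  e−x'=0.2577;  (l²−L²−(e−x')²−y'²−z²)/2L = -0.0997
  γ=atan2(-0.1466,0.2577)=-0.5172;  ψ=arccos(-0.3363)=1.9137;  θ2=γ+ψ≈1.3966
rotate P by −φ3: (0.0566, 0.0917, -0.1466)
  e−x'=0.0934;  (l²−L²−(e−x')²−y'²−z²)/2L = 0.1058
  γ=atan2(-0.1466,0.0934)=-1.0037;  ψ=arccos(0.6085)=0.9166;  θ3=γ+ψ≈-0.0871

θ₁ = 0.0004, θ₂ = 1.3966, θ₃ = -0.0871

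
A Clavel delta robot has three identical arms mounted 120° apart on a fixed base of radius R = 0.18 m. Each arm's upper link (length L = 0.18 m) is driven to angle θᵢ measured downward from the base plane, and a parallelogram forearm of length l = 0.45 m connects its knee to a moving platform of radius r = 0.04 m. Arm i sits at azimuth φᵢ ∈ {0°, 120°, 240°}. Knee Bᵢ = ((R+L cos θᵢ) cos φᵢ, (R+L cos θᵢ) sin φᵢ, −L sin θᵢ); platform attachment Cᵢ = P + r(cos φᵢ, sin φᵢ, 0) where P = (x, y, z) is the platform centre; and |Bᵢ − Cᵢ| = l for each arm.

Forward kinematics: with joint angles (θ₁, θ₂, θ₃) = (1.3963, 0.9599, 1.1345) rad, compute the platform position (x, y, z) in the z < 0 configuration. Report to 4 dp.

φ1=0.0°: virtual centre (0.1713, 0.0000, -0.1773), radius l
φ2=120.0°: virtual centre (-0.1216, 0.2107, -0.1474), radius l
arm 3 at φ=240.0°: ρ3 = 0.2161;  centre 3 = (-0.1080, -0.1871, -0.1631)
|centre ₂|²−|centre ₁|² = 0.0202;  |centre ₃|²−|centre ₁|² = 0.0125
[-0.5857 0.4213 0.0596]·P = 0.0202;  [-0.5586 -0.3742 0.0283]·P = 0.0125
Cramer: x(z) = -0.0282+0.0753z;  y(z) = 0.0086-0.0369z
into |P−centre ₁|² = l²: 1.0070z² + 0.3239z + -0.1312 = 0;  Δ = 0.6334;  z = -0.5560 or 0.2344 → z<0 root = -0.5560
x = -0.0701, y = 0.0291

(-0.0701, 0.0291, -0.5560)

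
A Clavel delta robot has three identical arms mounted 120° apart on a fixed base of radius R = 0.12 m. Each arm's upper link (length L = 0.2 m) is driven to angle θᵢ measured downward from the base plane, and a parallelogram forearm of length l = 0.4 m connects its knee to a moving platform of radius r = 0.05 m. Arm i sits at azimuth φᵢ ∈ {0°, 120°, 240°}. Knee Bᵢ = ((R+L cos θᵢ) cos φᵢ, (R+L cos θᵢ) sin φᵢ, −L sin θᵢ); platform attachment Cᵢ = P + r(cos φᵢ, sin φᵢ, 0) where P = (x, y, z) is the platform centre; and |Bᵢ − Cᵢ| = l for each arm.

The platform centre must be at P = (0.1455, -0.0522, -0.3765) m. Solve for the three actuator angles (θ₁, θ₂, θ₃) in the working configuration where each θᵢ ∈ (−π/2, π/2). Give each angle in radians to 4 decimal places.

θ₁ = -0.0002, θ₂ = 0.8728, θ₃ = 0.6108

φ1=0.0° → target in arm frame (0.1455, -0.0522)
  e−x'=-0.0755;  (l²−L²−(e−x')²−y'²−z²)/2L = -0.0754
  θ1 = atan2(B,A) + arccos(C/0.3840) = -0.0002
φ2=120.0° → target in arm frame (-0.1180, -0.0999)
  A cos θ + B sin θ = C:  0.1880·cos θ + -0.3765·sin θ = -0.1677
  θ2 = atan2(B,A) + arccos(C/0.4208) = 0.8728
arm 3 (φ=240.0°): x'=-0.0275, y'=0.1521
  A cos θ + B sin θ = C:  0.0975·cos θ + -0.3765·sin θ = -0.1360
  √(A²+B²)=0.3889;  θ3 = -1.3173+1.9280 ≈ 0.6108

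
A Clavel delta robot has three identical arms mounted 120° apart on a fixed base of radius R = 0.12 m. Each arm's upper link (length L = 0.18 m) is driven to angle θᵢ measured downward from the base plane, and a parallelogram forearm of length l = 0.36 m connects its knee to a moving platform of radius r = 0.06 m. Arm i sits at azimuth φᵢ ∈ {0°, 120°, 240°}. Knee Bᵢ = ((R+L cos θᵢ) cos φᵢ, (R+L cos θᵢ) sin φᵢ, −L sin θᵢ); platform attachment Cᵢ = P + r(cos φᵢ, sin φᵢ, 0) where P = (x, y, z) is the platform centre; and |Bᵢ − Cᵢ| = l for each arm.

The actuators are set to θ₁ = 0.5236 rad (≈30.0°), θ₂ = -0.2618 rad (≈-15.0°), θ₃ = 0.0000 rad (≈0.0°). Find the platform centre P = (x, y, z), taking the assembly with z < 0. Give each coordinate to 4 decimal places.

(-0.0951, 0.0303, -0.2688)

O1 = (0.2159·cos0.0°, 0.2159·sin0.0°, -0.0900) = (0.2159, 0.0000, -0.0900)
arm 2 at φ=120.0°: e+L cos θ2 = 0.2339;  O2 = (-0.1169, 0.2025, 0.0466)
O3 = (0.2400·cos240.0°, 0.2400·sin240.0°, 0.0000) = (-0.1200, -0.2078, 0.0000)
|O₂|²−|O₁|² = 0.0022;  |O₃|²−|O₁|² = 0.0029
[-0.6656 0.4051 0.2732]·P = 0.0022;  [-0.6718 -0.4157 0.1800]·P = 0.0029
Cramer: x(z) = -0.0038+0.3398z;  y(z) = -0.0009-0.1161z
into |P−O₁|² = l²: 1.1289z² + 0.0309z + -0.0733 = 0;  Δ = 0.3317;  z = -0.2688 or 0.2414 → z<0 root = -0.2688
x = -0.0951, y = 0.0303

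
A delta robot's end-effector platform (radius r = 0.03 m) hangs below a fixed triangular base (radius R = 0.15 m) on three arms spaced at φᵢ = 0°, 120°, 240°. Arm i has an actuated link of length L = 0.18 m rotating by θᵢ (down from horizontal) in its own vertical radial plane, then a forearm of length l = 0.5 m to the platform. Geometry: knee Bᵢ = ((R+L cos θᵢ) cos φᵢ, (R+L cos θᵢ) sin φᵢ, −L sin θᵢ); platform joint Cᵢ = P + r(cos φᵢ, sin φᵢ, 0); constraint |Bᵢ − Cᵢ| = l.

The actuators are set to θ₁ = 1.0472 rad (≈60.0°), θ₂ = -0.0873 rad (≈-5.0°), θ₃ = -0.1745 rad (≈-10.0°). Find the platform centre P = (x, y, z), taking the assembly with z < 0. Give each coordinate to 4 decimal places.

(-0.2278, -0.0119, -0.3971)

φ1=0.0°: virtual centre (0.2100, 0.0000, -0.1559), radius l
φ2=120.0°: virtual centre (-0.1497, 0.2592, 0.0157), radius l
arm 3 at φ=240.0°: e+L cos θ3 = 0.2973;  S3 = (-0.1486, -0.2574, 0.0313)
eliminate P² terms by subtracting sphere 1 from 2 and 3
linear system: -0.7193x+0.5184y = 0.0214−0.3432z; -0.7173x+-0.5149y = 0.0209−0.3743z
det = 0.7422;  x = -0.0295+0.4995z,  y = 0.0004+0.0311z
quadratic in z: (1.2504)z²+(0.0725)z+(-0.1683)=0, √Δ=0.9205 → z ∈ {-0.3971, 0.3390}; z = -0.3971 (taking z<0)
x = -0.2278, y = -0.0119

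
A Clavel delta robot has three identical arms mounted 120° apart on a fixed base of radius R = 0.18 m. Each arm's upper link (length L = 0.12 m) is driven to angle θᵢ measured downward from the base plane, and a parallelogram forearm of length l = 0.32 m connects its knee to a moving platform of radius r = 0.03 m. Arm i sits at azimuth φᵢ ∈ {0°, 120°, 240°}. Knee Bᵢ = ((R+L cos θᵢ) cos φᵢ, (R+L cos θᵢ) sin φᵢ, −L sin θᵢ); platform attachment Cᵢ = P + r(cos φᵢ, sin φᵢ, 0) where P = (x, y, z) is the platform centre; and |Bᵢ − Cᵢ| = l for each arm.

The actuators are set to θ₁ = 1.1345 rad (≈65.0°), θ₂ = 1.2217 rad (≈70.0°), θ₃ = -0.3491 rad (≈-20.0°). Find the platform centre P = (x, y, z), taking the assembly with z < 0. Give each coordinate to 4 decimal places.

φ1=0.0°: virtual centre (0.2007, 0.0000, -0.1088), radius l
φ2=120.0°: virtual centre (-0.0955, 0.1655, -0.1128), radius l
arm 3 at φ=240.0°: (R−r)+L cos θ3 = 0.2628;  S3 = (-0.1314, -0.2276, 0.0410)
eliminate P² terms by subtracting sphere 1 from 2 and 3
[-0.5925 0.3309 -0.0080]·P = -0.0029;  [-0.6642 -0.4551 0.2996]·P = 0.0186
Cramer: x(z) = -0.0099+0.1951z;  y(z) = -0.0265+0.3736z
sphere 1 gives Az²+Bz+C=0 with A=1.1776, B=0.1156, C=-0.0455;  B²−4AC=0.2278;  roots -0.2517, 0.1536;  negative root z = -0.2517
x = -0.0590, y = -0.1205

(-0.0590, -0.1205, -0.2517)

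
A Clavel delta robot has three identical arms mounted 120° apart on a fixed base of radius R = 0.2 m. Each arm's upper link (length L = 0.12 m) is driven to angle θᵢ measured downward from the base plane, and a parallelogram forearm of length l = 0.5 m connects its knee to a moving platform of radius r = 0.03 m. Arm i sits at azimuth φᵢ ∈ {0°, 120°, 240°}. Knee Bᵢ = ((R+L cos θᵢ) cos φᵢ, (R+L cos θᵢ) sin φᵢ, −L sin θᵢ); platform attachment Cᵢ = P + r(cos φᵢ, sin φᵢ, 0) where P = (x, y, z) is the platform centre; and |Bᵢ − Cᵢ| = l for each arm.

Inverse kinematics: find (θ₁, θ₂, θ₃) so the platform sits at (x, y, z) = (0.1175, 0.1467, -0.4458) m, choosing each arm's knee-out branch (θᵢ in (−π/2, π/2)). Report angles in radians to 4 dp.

θ₁ = 0.0001, θ₂ = 0.2621, θ₃ = 1.3962

φ1=0.0° → target in arm frame (0.1175, 0.1467)
  e−x'=0.0525;  (l²−L²−(e−x')²−y'²−z²)/2L = 0.0524
  θ1 = atan2(B,A) + arccos(C/0.4489) = 0.0001
rotate P by −φ2: (0.0683, -0.1751, -0.4458)
  A=0.1017, B=-0.4458, C=(l²−L²−A²−y'²−z²)/(2L)=-0.0173
  γ=atan2(-0.4458,0.1017)=-1.3465;  ψ=arccos(-0.0378)=1.6086;  θ2=γ+ψ≈0.2621
arm 3 (φ=240.0°): x'=-0.1858, y'=0.0284
  A=0.3558, B=-0.4458, C=(l²−L²−A²−y'²−z²)/(2L)=-0.3772
  γ=atan2(-0.4458,0.3558)=-0.8972;  ψ=arccos(-0.6614)=2.2934;  θ3=γ+ψ≈1.3962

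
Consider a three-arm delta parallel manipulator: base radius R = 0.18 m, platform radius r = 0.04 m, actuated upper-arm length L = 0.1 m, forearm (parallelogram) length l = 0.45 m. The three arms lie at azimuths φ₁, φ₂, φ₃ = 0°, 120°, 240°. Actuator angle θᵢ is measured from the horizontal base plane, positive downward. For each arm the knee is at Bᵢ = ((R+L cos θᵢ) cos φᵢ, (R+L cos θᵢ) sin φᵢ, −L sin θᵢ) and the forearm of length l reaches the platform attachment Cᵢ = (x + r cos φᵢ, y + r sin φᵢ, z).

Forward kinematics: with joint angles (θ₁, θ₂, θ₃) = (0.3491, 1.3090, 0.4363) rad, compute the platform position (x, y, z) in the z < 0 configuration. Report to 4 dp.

arm 1 at φ=0.0°: (R−r)+L cos θ1 = 0.2340;  S1 = (0.2340, 0.0000, -0.0342)
S2 = (0.1659·cos120.0°, 0.1659·sin120.0°, -0.0966) = (-0.0829, 0.1437, -0.0966)
S3 = (0.2306·cos240.0°, 0.2306·sin240.0°, -0.0423) = (-0.1153, -0.1997, -0.0423)
eliminate P² terms by subtracting sphere 1 from 2 and 3
linear system: -0.6338x+0.2873y = -0.0191−-0.1248z; -0.6986x+-0.3995y = -0.0009−-0.0161z
Cramer: x(z) = 0.0174-0.1200z;  y(z) = -0.0280+0.1695z
into |P−S₁|² = l²: 1.0431z² + 0.1109z + -0.1536 = 0;  Δ = 0.6533;  z = -0.4406 or 0.3343 → z<0 root = -0.4406
x = 0.0702, y = -0.1027

(0.0702, -0.1027, -0.4406)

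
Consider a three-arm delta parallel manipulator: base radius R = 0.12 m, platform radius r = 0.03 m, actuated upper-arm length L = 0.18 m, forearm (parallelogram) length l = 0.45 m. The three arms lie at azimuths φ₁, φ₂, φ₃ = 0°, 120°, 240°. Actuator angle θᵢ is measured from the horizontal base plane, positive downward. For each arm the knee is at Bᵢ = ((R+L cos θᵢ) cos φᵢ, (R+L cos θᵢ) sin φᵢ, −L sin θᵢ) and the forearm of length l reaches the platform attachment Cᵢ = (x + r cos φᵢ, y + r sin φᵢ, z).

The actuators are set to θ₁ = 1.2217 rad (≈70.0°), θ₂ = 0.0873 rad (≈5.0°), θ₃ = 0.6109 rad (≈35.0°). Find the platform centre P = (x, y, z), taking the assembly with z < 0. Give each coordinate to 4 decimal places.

arm 1 at φ=0.0°: (R−r)+L cos θ1 = 0.1516;  S1 = (0.1516, 0.0000, -0.1691)
arm 2 at φ=120.0°: (R−r)+L cos θ2 = 0.2693;  S2 = (-0.1347, 0.2332, -0.0157)
S3 = (0.2374·cos240.0°, 0.2374·sin240.0°, -0.1032) = (-0.1187, -0.2056, -0.1032)
eliminate P² terms by subtracting sphere 1 from 2 and 3
plane₁₂: -0.5725x+0.4665y+0.3069z = 0.0212
det = 0.4876;  x = -0.0327+0.3849z,  y = 0.0053+-0.1855z
quadratic in z: (1.1826)z²+(0.1945)z+(-0.1399)=0, √Δ=0.8365 → z ∈ {-0.4359, 0.2714}; z = -0.4359 (taking z<0)
x = -0.2004, y = 0.0862

(-0.2004, 0.0862, -0.4359)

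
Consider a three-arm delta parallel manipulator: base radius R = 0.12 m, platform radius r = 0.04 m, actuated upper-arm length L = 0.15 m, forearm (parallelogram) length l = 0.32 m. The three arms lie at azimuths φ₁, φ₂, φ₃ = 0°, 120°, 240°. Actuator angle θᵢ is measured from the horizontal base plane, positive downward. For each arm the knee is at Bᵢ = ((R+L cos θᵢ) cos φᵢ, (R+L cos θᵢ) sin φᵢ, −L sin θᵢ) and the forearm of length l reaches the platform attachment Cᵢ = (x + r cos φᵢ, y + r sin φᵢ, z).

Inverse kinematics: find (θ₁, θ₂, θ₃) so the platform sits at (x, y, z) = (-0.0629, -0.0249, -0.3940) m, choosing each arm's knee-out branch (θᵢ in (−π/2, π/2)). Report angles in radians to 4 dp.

arm 1 (φ=0.0°): x'=-0.0629, y'=-0.0249
  A=0.1429, B=-0.3940, C=(l²−L²−A²−y'²−z²)/(2L)=-0.3213
  γ=atan2(-0.3940,0.1429)=-1.2229;  ψ=arccos(-0.7665)=2.4442;  θ1=γ+ψ≈1.2213
rotate P by −φ2: (0.0099, 0.0669, -0.3940)
  A=0.0701, B=-0.3940, C=(l²−L²−A²−y'²−z²)/(2L)=-0.2824
  θ2 = atan2(B,A) + arccos(C/0.4002) = 0.9596
rotate P by −φ3: (0.0530, -0.0420, -0.3940)
  A cos θ + B sin θ = C:  0.0270·cos θ + -0.3940·sin θ = -0.2594
  γ=atan2(-0.3940,0.0270)=-1.5024;  ψ=arccos(-0.6569)=2.2875;  θ3=γ+ψ≈0.7851

θ₁ = 1.2213, θ₂ = 0.9596, θ₃ = 0.7851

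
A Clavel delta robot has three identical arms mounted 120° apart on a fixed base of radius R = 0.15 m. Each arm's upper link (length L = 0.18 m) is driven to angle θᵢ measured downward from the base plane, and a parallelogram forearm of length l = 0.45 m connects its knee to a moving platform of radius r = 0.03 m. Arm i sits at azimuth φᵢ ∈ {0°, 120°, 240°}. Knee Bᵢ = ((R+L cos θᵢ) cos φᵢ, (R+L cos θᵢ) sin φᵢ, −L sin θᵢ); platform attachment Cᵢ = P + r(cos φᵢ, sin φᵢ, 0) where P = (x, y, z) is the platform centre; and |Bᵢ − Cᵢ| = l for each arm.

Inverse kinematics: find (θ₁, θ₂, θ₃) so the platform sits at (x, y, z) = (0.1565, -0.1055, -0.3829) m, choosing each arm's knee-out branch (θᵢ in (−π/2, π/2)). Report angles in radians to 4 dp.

arm 1 (φ=0.0°): x'=0.1565, y'=-0.1055
  A=-0.0365, B=-0.3829, C=(l²−L²−A²−y'²−z²)/(2L)=0.0306
  γ=atan2(-0.3829,-0.0365)=-1.6658;  ψ=arccos(0.0796)=1.4911;  θ1=γ+ψ≈-0.1747
arm 2 (φ=120.0°): x'=-0.1696, y'=-0.0828
  A cos θ + B sin θ = C:  0.2896·cos θ + -0.3829·sin θ = -0.1868
  θ2 = atan2(B,A) + arccos(C/0.4801) = 1.0472
rotate P by −φ3: (0.0131, 0.1883, -0.3829)
  e−x'=0.1069;  (l²−L²−(e−x')²−y'²−z²)/2L = -0.0650
  θ3 = atan2(B,A) + arccos(C/0.3975) = 0.4364

θ₁ = -0.1747, θ₂ = 1.0472, θ₃ = 0.4364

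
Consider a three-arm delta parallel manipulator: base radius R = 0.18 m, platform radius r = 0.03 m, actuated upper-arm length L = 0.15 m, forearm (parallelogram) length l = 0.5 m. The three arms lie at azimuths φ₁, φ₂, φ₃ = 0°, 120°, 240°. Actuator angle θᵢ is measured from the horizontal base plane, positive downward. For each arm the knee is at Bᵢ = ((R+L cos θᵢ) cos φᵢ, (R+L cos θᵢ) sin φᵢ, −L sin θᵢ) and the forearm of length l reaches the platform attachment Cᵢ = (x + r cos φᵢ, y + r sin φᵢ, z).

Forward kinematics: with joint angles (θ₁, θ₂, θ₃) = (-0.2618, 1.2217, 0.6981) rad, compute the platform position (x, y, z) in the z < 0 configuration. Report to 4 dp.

S1 = (0.2949·cos0.0°, 0.2949·sin0.0°, 0.0388) = (0.2949, 0.0000, 0.0388)
φ2=120.0°: virtual centre (-0.1007, 0.1743, -0.1410), radius l
S3 = (0.2649·cos240.0°, 0.2649·sin240.0°, -0.0964) = (-0.1325, -0.2294, -0.0964)
subtract pairs → two planes through P
linear system: -0.7911x+0.3487y = -0.0281−-0.3596z; -0.8547x+-0.4588y = -0.0090−-0.2705z
Cramer: x(z) = 0.0242-0.3923z;  y(z) = -0.0255+0.1412z
quadratic in z: (1.1738)z²+(0.1275)z+(-0.1746)=0, √Δ=0.9143 → z ∈ {-0.4438, 0.3352}; z = -0.4438 (taking z<0)
x = 0.1983, y = -0.0882

(0.1983, -0.0882, -0.4438)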